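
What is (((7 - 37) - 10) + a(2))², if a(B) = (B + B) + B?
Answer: 1156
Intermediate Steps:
a(B) = 3*B (a(B) = 2*B + B = 3*B)
(((7 - 37) - 10) + a(2))² = (((7 - 37) - 10) + 3*2)² = ((-30 - 10) + 6)² = (-40 + 6)² = (-34)² = 1156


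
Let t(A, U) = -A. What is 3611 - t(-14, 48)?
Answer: 3597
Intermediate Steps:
3611 - t(-14, 48) = 3611 - (-1)*(-14) = 3611 - 1*14 = 3611 - 14 = 3597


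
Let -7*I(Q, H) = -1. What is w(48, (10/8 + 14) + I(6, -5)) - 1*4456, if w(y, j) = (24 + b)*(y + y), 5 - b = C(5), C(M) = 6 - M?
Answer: -1768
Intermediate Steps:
I(Q, H) = ⅐ (I(Q, H) = -⅐*(-1) = ⅐)
b = 4 (b = 5 - (6 - 1*5) = 5 - (6 - 5) = 5 - 1*1 = 5 - 1 = 4)
w(y, j) = 56*y (w(y, j) = (24 + 4)*(y + y) = 28*(2*y) = 56*y)
w(48, (10/8 + 14) + I(6, -5)) - 1*4456 = 56*48 - 1*4456 = 2688 - 4456 = -1768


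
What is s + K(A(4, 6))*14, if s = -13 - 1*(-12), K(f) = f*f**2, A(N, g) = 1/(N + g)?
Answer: -493/500 ≈ -0.98600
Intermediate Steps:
K(f) = f**3
s = -1 (s = -13 + 12 = -1)
s + K(A(4, 6))*14 = -1 + (1/(4 + 6))**3*14 = -1 + (1/10)**3*14 = -1 + (1/1000)*14 = -1 + 7/500 = -493/500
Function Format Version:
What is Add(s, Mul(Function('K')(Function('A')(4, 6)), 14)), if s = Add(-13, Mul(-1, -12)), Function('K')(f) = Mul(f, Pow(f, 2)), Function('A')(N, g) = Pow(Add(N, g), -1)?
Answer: Rational(-493, 500) ≈ -0.98600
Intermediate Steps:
Function('K')(f) = Pow(f, 3)
s = -1 (s = Add(-13, 12) = -1)
Add(s, Mul(Function('K')(Function('A')(4, 6)), 14)) = Add(-1, Mul(Pow(Pow(Add(4, 6), -1), 3), 14)) = Add(-1, Mul(Pow(Pow(10, -1), 3), 14)) = Add(-1, Mul(Pow(Rational(1, 10), 3), 14)) = Add(-1, Mul(Rational(1, 1000), 14)) = Add(-1, Rational(7, 500)) = Rational(-493, 500)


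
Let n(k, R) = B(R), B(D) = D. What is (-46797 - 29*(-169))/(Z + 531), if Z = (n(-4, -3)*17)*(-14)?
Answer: -41896/1245 ≈ -33.651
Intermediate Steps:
n(k, R) = R
Z = 714 (Z = -3*17*(-14) = -51*(-14) = 714)
(-46797 - 29*(-169))/(Z + 531) = (-46797 - 29*(-169))/(714 + 531) = (-46797 + 4901)/1245 = -41896*1/1245 = -41896/1245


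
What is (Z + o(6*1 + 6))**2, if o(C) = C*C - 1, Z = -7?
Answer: 18496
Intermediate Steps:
o(C) = -1 + C**2 (o(C) = C**2 - 1 = -1 + C**2)
(Z + o(6*1 + 6))**2 = (-7 + (-1 + (6*1 + 6)**2))**2 = (-7 + (-1 + (6 + 6)**2))**2 = (-7 + (-1 + 12**2))**2 = (-7 + (-1 + 144))**2 = (-7 + 143)**2 = 136**2 = 18496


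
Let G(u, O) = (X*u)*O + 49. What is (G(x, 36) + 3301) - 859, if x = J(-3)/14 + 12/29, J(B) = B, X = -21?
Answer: 67865/29 ≈ 2340.2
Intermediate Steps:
x = 81/406 (x = -3/14 + 12/29 = 81/406 ≈ 0.19951)
G(u, O) = 49 - 21*O*u (G(u, O) = (-21*u)*O + 49 = -21*O*u + 49 = 49 - 21*O*u)
(G(x, 36) + 3301) - 859 = ((49 - 21*36*81/406) + 3301) - 859 = ((49 - 4374/29) + 3301) - 859 = (-2953/29 + 3301) - 859 = 92776/29 - 859 = 67865/29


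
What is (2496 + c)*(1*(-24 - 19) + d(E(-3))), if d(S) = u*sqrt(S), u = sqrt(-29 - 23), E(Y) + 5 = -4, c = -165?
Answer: -100233 - 13986*sqrt(13) ≈ -1.5066e+5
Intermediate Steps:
E(Y) = -9 (E(Y) = -5 - 4 = -9)
u = 2*I*sqrt(13) (u = sqrt(-52) = 2*I*sqrt(13) ≈ 7.2111*I)
d(S) = 2*I*sqrt(13)*sqrt(S) (d(S) = (2*I*sqrt(13))*sqrt(S) = 2*I*sqrt(13)*sqrt(S))
(2496 + c)*(1*(-24 - 19) + d(E(-3))) = (2496 - 165)*(1*(-24 - 19) + 2*I*sqrt(13)*sqrt(-9)) = 2331*(1*(-43) + 2*I*sqrt(13)*(3*I)) = 2331*(-43 - 6*sqrt(13)) = -100233 - 13986*sqrt(13)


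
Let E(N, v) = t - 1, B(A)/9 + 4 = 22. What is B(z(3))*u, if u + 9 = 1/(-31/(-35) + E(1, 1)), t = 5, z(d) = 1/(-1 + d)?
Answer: -27072/19 ≈ -1424.8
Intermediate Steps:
B(A) = 162 (B(A) = -36 + 9*22 = -36 + 198 = 162)
E(N, v) = 4 (E(N, v) = 5 - 1 = 4)
u = -1504/171 (u = -9 + 1/(-31/(-35) + 4) = -9 + 1/(-31*(-1/35) + 4) = -9 + 1/(31/35 + 4) = -9 + 1/(171/35) = -9 + 35/171 = -1504/171 ≈ -8.7953)
B(z(3))*u = 162*(-1504/171) = -27072/19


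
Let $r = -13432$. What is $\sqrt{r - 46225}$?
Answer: $13 i \sqrt{353} \approx 244.25 i$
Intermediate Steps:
$\sqrt{r - 46225} = \sqrt{-13432 - 46225} = \sqrt{-59657} = 13 i \sqrt{353}$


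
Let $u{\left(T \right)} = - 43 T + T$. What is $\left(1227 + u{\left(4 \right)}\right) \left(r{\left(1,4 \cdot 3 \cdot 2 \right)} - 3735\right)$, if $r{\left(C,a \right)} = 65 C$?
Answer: $-3886530$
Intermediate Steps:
$u{\left(T \right)} = - 42 T$
$\left(1227 + u{\left(4 \right)}\right) \left(r{\left(1,4 \cdot 3 \cdot 2 \right)} - 3735\right) = \left(1227 - 168\right) \left(65 \cdot 1 - 3735\right) = \left(1227 - 168\right) \left(65 - 3735\right) = 1059 \left(-3670\right) = -3886530$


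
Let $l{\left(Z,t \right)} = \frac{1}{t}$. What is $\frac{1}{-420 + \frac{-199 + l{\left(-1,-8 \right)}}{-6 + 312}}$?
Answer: $- \frac{272}{114417} \approx -0.0023773$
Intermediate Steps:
$\frac{1}{-420 + \frac{-199 + l{\left(-1,-8 \right)}}{-6 + 312}} = \frac{1}{-420 + \frac{-199 + \frac{1}{-8}}{-6 + 312}} = \frac{1}{-420 + \frac{-199 - \frac{1}{8}}{306}} = \frac{1}{-420 - \frac{177}{272}} = \frac{1}{- \frac{114417}{272}} = - \frac{272}{114417}$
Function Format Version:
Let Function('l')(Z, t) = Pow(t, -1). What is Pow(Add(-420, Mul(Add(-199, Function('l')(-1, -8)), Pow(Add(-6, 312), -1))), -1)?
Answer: Rational(-272, 114417) ≈ -0.0023773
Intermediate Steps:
Pow(Add(-420, Mul(Add(-199, Function('l')(-1, -8)), Pow(Add(-6, 312), -1))), -1) = Pow(Add(-420, Mul(Add(-199, Pow(-8, -1)), Pow(Add(-6, 312), -1))), -1) = Pow(Add(-420, Mul(Add(-199, Rational(-1, 8)), Pow(306, -1))), -1) = Pow(Add(-420, Mul(Rational(-1593, 8), Rational(1, 306))), -1) = Pow(Add(-420, Rational(-177, 272)), -1) = Pow(Rational(-114417, 272), -1) = Rational(-272, 114417)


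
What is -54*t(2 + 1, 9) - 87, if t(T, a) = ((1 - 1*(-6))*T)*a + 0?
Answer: -10293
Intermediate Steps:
t(T, a) = 7*T*a (t(T, a) = ((1 + 6)*T)*a + 0 = (7*T)*a + 0 = 7*T*a + 0 = 7*T*a)
-54*t(2 + 1, 9) - 87 = -378*(2 + 1)*9 - 87 = -378*3*9 - 87 = -54*189 - 87 = -10206 - 87 = -10293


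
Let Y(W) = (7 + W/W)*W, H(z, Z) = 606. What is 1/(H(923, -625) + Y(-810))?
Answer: -1/5874 ≈ -0.00017024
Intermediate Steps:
Y(W) = 8*W (Y(W) = (7 + 1)*W = 8*W)
1/(H(923, -625) + Y(-810)) = 1/(606 + 8*(-810)) = 1/(606 - 6480) = 1/(-5874) = -1/5874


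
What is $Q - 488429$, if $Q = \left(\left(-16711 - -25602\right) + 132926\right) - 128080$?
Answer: $-474692$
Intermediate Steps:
$Q = 13737$ ($Q = \left(\left(-16711 + 25602\right) + 132926\right) - 128080 = \left(8891 + 132926\right) - 128080 = 141817 - 128080 = 13737$)
$Q - 488429 = 13737 - 488429 = -474692$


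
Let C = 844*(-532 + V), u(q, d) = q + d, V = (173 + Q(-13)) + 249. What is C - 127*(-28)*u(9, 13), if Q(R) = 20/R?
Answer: -206784/13 ≈ -15906.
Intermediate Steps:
V = 5466/13 (V = (173 + 20/(-13)) + 249 = (173 + 20*(-1/13)) + 249 = (173 - 20/13) + 249 = 2229/13 + 249 = 5466/13 ≈ 420.46)
u(q, d) = d + q
C = -1223800/13 (C = 844*(-532 + 5466/13) = 844*(-1450/13) = -1223800/13 ≈ -94139.)
C - 127*(-28)*u(9, 13) = -1223800/13 - 127*(-28)*(13 + 9) = -1223800/13 - (-3556)*22 = -1223800/13 - 1*(-78232) = -1223800/13 + 78232 = -206784/13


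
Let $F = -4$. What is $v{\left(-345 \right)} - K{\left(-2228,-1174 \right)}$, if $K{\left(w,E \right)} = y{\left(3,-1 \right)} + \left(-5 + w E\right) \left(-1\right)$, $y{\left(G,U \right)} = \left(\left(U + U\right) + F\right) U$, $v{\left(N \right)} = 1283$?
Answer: $2616944$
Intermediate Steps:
$y{\left(G,U \right)} = U \left(-4 + 2 U\right)$ ($y{\left(G,U \right)} = \left(\left(U + U\right) - 4\right) U = \left(2 U - 4\right) U = \left(-4 + 2 U\right) U = U \left(-4 + 2 U\right)$)
$K{\left(w,E \right)} = 11 - E w$ ($K{\left(w,E \right)} = 2 \left(-1\right) \left(-2 - 1\right) + \left(-5 + w E\right) \left(-1\right) = 2 \left(-1\right) \left(-3\right) + \left(-5 + E w\right) \left(-1\right) = 6 - \left(-5 + E w\right) = 11 - E w$)
$v{\left(-345 \right)} - K{\left(-2228,-1174 \right)} = 1283 - \left(11 - \left(-1174\right) \left(-2228\right)\right) = 1283 - \left(11 - 2615672\right) = 1283 - -2615661 = 1283 + 2615661 = 2616944$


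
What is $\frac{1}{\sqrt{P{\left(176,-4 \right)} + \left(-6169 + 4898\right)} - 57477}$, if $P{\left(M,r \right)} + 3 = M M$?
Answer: $- \frac{57477}{3303575827} - \frac{\sqrt{29702}}{3303575827} \approx -1.7451 \cdot 10^{-5}$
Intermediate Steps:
$P{\left(M,r \right)} = -3 + M^{2}$ ($P{\left(M,r \right)} = -3 + M M = -3 + M^{2}$)
$\frac{1}{\sqrt{P{\left(176,-4 \right)} + \left(-6169 + 4898\right)} - 57477} = \frac{1}{\sqrt{\left(-3 + 176^{2}\right) + \left(-6169 + 4898\right)} - 57477} = \frac{1}{\sqrt{\left(-3 + 30976\right) - 1271} - 57477} = \frac{1}{\sqrt{30973 - 1271} - 57477} = \frac{1}{\sqrt{29702} - 57477} = \frac{1}{-57477 + \sqrt{29702}}$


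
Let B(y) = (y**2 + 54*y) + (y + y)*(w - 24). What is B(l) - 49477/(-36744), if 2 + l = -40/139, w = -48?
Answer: 150845891293/709930824 ≈ 212.48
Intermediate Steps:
l = -318/139 (l = -2 - 40/139 = -318/139 ≈ -2.2878)
B(y) = y**2 - 90*y (B(y) = (y**2 + 54*y) + (y + y)*(-48 - 24) = (y**2 + 54*y) + (2*y)*(-72) = (y**2 + 54*y) - 144*y = y**2 - 90*y)
B(l) - 49477/(-36744) = -318*(-90 - 318/139)/139 - 49477/(-36744) = -318/139*(-12828/139) - 49477*(-1)/36744 = 4079304/19321 - 1*(-49477/36744) = 4079304/19321 + 49477/36744 = 150845891293/709930824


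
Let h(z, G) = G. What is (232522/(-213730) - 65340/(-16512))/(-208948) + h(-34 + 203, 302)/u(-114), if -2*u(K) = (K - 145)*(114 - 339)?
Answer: -128155153282159/12348278687606400 ≈ -0.010378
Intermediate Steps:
u(K) = -32625/2 + 225*K/2 (u(K) = -(K - 145)*(114 - 339)/2 = -(-145 + K)*(-225)/2 = -(32625 - 225*K)/2 = -32625/2 + 225*K/2)
(232522/(-213730) - 65340/(-16512))/(-208948) + h(-34 + 203, 302)/u(-114) = (232522/(-213730) - 65340/(-16512))/(-208948) + 302/(-32625/2 + (225/2)*(-114)) = (232522*(-1/213730) - 65340*(-1/16512))*(-1/208948) + 302/(-32625/2 - 12825) = (-4009/3685 + 5445/1376)*(-1/208948) + 302/(-58275/2) = (14548441/5070560)*(-1/208948) + 302*(-2/58275) = -14548441/1059483370880 - 604/58275 = -128155153282159/12348278687606400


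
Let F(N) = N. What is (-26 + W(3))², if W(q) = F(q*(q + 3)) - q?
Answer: 121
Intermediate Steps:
W(q) = -q + q*(3 + q) (W(q) = q*(q + 3) - q = q*(3 + q) - q = -q + q*(3 + q))
(-26 + W(3))² = (-26 + 3*(2 + 3))² = (-26 + 3*5)² = (-26 + 15)² = (-11)² = 121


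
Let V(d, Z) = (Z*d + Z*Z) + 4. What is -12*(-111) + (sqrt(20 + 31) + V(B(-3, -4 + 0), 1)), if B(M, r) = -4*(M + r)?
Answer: 1365 + sqrt(51) ≈ 1372.1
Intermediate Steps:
B(M, r) = -4*M - 4*r
V(d, Z) = 4 + Z**2 + Z*d (V(d, Z) = (Z*d + Z**2) + 4 = (Z**2 + Z*d) + 4 = 4 + Z**2 + Z*d)
-12*(-111) + (sqrt(20 + 31) + V(B(-3, -4 + 0), 1)) = -12*(-111) + (sqrt(20 + 31) + (4 + 1**2 + 1*(-4*(-3) - 4*(-4 + 0)))) = 1332 + (sqrt(51) + (4 + 1 + 1*(12 - 4*(-4)))) = 1332 + (sqrt(51) + (4 + 1 + 1*(12 + 16))) = 1332 + (sqrt(51) + (4 + 1 + 1*28)) = 1332 + (sqrt(51) + (4 + 1 + 28)) = 1332 + (sqrt(51) + 33) = 1332 + (33 + sqrt(51)) = 1365 + sqrt(51)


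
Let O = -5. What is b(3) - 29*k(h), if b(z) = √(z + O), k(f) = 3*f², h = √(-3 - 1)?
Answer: 348 + I*√2 ≈ 348.0 + 1.4142*I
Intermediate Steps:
h = 2*I (h = √(-4) = 2*I ≈ 2.0*I)
b(z) = √(-5 + z) (b(z) = √(z - 5) = √(-5 + z))
b(3) - 29*k(h) = √(-5 + 3) - 87*(2*I)² = √(-2) - 87*(-4) = I*√2 - 29*(-12) = I*√2 + 348 = 348 + I*√2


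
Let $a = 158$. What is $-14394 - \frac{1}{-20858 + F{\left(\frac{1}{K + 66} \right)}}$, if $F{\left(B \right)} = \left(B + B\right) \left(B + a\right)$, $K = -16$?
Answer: $- \frac{375173836756}{26064599} \approx -14394.0$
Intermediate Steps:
$F{\left(B \right)} = 2 B \left(158 + B\right)$ ($F{\left(B \right)} = \left(B + B\right) \left(B + 158\right) = 2 B \left(158 + B\right)$)
$-14394 - \frac{1}{-20858 + F{\left(\frac{1}{K + 66} \right)}} = -14394 - \frac{1}{-20858 + \frac{2 \left(158 + \frac{1}{-16 + 66}\right)}{-16 + 66}} = -14394 - \frac{1}{-20858 + \frac{2 \left(158 + \frac{1}{50}\right)}{50}} = -14394 - \frac{1}{-20858 + 2 \cdot \frac{1}{50} \left(158 + \frac{1}{50}\right)} = -14394 - \frac{1}{-20858 + 2 \cdot \frac{1}{50} \cdot \frac{7901}{50}} = -14394 - \frac{1}{-20858 + \frac{7901}{1250}} = -14394 - \frac{1}{- \frac{26064599}{1250}} = -14394 - - \frac{1250}{26064599} = -14394 + \frac{1250}{26064599} = - \frac{375173836756}{26064599}$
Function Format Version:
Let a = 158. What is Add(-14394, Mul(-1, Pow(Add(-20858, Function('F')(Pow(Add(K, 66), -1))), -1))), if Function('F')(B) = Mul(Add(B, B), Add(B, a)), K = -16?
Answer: Rational(-375173836756, 26064599) ≈ -14394.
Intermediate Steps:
Function('F')(B) = Mul(2, B, Add(158, B)) (Function('F')(B) = Mul(Add(B, B), Add(B, 158)) = Mul(Mul(2, B), Add(158, B)) = Mul(2, B, Add(158, B)))
Add(-14394, Mul(-1, Pow(Add(-20858, Function('F')(Pow(Add(K, 66), -1))), -1))) = Add(-14394, Mul(-1, Pow(Add(-20858, Mul(2, Pow(Add(-16, 66), -1), Add(158, Pow(Add(-16, 66), -1)))), -1))) = Add(-14394, Mul(-1, Pow(Add(-20858, Mul(2, Pow(50, -1), Add(158, Pow(50, -1)))), -1))) = Add(-14394, Mul(-1, Pow(Add(-20858, Mul(2, Rational(1, 50), Add(158, Rational(1, 50)))), -1))) = Add(-14394, Mul(-1, Pow(Add(-20858, Mul(2, Rational(1, 50), Rational(7901, 50))), -1))) = Add(-14394, Mul(-1, Pow(Add(-20858, Rational(7901, 1250)), -1))) = Add(-14394, Mul(-1, Pow(Rational(-26064599, 1250), -1))) = Add(-14394, Mul(-1, Rational(-1250, 26064599))) = Add(-14394, Rational(1250, 26064599)) = Rational(-375173836756, 26064599)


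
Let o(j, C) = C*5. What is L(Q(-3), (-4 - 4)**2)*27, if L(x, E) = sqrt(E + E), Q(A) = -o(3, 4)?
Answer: 216*sqrt(2) ≈ 305.47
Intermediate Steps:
o(j, C) = 5*C
Q(A) = -20 (Q(A) = -5*4 = -1*20 = -20)
L(x, E) = sqrt(2)*sqrt(E) (L(x, E) = sqrt(2*E) = sqrt(2)*sqrt(E))
L(Q(-3), (-4 - 4)**2)*27 = (sqrt(2)*sqrt((-4 - 4)**2))*27 = (sqrt(2)*sqrt((-8)**2))*27 = (sqrt(2)*sqrt(64))*27 = (sqrt(2)*8)*27 = (8*sqrt(2))*27 = 216*sqrt(2)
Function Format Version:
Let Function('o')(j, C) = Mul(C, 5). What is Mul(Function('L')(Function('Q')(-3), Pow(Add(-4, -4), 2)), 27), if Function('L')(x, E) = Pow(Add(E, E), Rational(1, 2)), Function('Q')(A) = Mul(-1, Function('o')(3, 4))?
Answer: Mul(216, Pow(2, Rational(1, 2))) ≈ 305.47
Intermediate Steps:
Function('o')(j, C) = Mul(5, C)
Function('Q')(A) = -20 (Function('Q')(A) = Mul(-1, Mul(5, 4)) = Mul(-1, 20) = -20)
Function('L')(x, E) = Mul(Pow(2, Rational(1, 2)), Pow(E, Rational(1, 2))) (Function('L')(x, E) = Pow(Mul(2, E), Rational(1, 2)) = Mul(Pow(2, Rational(1, 2)), Pow(E, Rational(1, 2))))
Mul(Function('L')(Function('Q')(-3), Pow(Add(-4, -4), 2)), 27) = Mul(Mul(Pow(2, Rational(1, 2)), Pow(Pow(Add(-4, -4), 2), Rational(1, 2))), 27) = Mul(Mul(Pow(2, Rational(1, 2)), Pow(Pow(-8, 2), Rational(1, 2))), 27) = Mul(Mul(Pow(2, Rational(1, 2)), Pow(64, Rational(1, 2))), 27) = Mul(Mul(Pow(2, Rational(1, 2)), 8), 27) = Mul(Mul(8, Pow(2, Rational(1, 2))), 27) = Mul(216, Pow(2, Rational(1, 2)))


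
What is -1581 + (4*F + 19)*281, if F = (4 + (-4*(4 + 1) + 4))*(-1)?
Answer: 17246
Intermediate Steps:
F = 12 (F = (4 + (-4*5 + 4))*(-1) = (4 + (-20 + 4))*(-1) = (4 - 16)*(-1) = -12*(-1) = 12)
-1581 + (4*F + 19)*281 = -1581 + (4*12 + 19)*281 = -1581 + (48 + 19)*281 = -1581 + 67*281 = -1581 + 18827 = 17246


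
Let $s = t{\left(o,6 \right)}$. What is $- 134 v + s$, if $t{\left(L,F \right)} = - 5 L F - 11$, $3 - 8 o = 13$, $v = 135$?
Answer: $- \frac{36127}{2} \approx -18064.0$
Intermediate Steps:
$o = - \frac{5}{4}$ ($o = \frac{3}{8} - \frac{13}{8} = - \frac{5}{4} \approx -1.25$)
$t{\left(L,F \right)} = -11 - 5 F L$ ($t{\left(L,F \right)} = - 5 F L - 11 = -11 - 5 F L$)
$s = \frac{53}{2}$ ($s = -11 - 30 \left(- \frac{5}{4}\right) = -11 + \frac{75}{2} = \frac{53}{2} \approx 26.5$)
$- 134 v + s = \left(-134\right) 135 + \frac{53}{2} = -18090 + \frac{53}{2} = - \frac{36127}{2}$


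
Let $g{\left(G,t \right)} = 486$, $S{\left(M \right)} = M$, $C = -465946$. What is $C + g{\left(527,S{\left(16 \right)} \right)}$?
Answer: $-465460$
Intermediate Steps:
$C + g{\left(527,S{\left(16 \right)} \right)} = -465946 + 486 = -465460$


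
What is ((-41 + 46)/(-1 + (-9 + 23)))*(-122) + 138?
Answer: 1184/13 ≈ 91.077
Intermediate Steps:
((-41 + 46)/(-1 + (-9 + 23)))*(-122) + 138 = (5/(-1 + 14))*(-122) + 138 = (5/13)*(-122) + 138 = -610/13 + 138 = 1184/13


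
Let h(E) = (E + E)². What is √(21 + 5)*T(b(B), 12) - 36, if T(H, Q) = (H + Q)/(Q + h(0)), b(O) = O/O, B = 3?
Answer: -36 + 13*√26/12 ≈ -30.476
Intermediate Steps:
h(E) = 4*E² (h(E) = (2*E)² = 4*E²)
b(O) = 1
T(H, Q) = (H + Q)/Q (T(H, Q) = (H + Q)/(Q + 4*0²) = (H + Q)/(Q + 4*0) = (H + Q)/(Q + 0) = (H + Q)/Q)
√(21 + 5)*T(b(B), 12) - 36 = √(21 + 5)*((1 + 12)/12) - 36 = √26*((1/12)*13) - 36 = √26*(13/12) - 36 = 13*√26/12 - 36 = -36 + 13*√26/12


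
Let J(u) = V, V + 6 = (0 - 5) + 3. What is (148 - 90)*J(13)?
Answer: -464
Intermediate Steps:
V = -8 (V = -6 + ((0 - 5) + 3) = -6 + (-5 + 3) = -6 - 2 = -8)
J(u) = -8
(148 - 90)*J(13) = (148 - 90)*(-8) = 58*(-8) = -464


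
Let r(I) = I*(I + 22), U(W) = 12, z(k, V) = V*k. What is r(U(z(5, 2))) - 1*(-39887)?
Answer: 40295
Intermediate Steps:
r(I) = I*(22 + I)
r(U(z(5, 2))) - 1*(-39887) = 12*(22 + 12) - 1*(-39887) = 12*34 + 39887 = 408 + 39887 = 40295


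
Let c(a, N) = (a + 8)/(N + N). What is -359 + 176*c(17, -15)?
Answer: -1517/3 ≈ -505.67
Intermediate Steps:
c(a, N) = (8 + a)/(2*N) (c(a, N) = (8 + a)/((2*N)) = (8 + a)*(1/(2*N)) = (8 + a)/(2*N))
-359 + 176*c(17, -15) = -359 + 176*((½)*(8 + 17)/(-15)) = -359 + 176*((½)*(-1/15)*25) = -359 + 176*(-⅚) = -359 - 440/3 = -1517/3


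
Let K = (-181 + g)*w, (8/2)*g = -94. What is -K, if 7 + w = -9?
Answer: -3272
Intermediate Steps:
g = -47/2 (g = (¼)*(-94) = -47/2 ≈ -23.500)
w = -16 (w = -7 - 9 = -16)
K = 3272 (K = (-181 - 47/2)*(-16) = -409/2*(-16) = 3272)
-K = -1*3272 = -3272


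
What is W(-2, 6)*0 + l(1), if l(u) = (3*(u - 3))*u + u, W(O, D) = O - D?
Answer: -5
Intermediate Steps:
l(u) = u + u*(-9 + 3*u) (l(u) = (3*(-3 + u))*u + u = (-9 + 3*u)*u + u = u*(-9 + 3*u) + u = u + u*(-9 + 3*u))
W(-2, 6)*0 + l(1) = (-2 - 1*6)*0 + 1*(-8 + 3*1) = (-2 - 6)*0 + 1*(-8 + 3) = -8*0 + 1*(-5) = 0 - 5 = -5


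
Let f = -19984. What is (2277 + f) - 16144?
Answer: -33851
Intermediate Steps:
(2277 + f) - 16144 = (2277 - 19984) - 16144 = -17707 - 16144 = -33851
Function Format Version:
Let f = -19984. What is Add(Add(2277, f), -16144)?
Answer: -33851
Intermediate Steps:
Add(Add(2277, f), -16144) = Add(Add(2277, -19984), -16144) = Add(-17707, -16144) = -33851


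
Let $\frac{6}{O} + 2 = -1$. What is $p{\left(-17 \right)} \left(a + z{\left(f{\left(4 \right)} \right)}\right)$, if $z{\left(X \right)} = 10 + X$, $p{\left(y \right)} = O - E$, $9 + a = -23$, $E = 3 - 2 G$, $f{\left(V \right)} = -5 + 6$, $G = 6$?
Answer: $-147$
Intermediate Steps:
$f{\left(V \right)} = 1$
$O = -2$ ($O = \frac{6}{-2 - 1} = \frac{6}{-3} = 6 \left(- \frac{1}{3}\right) = -2$)
$E = -9$ ($E = 3 - 12 = -9$)
$a = -32$ ($a = -9 - 23 = -32$)
$p{\left(y \right)} = 7$ ($p{\left(y \right)} = -2 - -9 = -2 + 9 = 7$)
$p{\left(-17 \right)} \left(a + z{\left(f{\left(4 \right)} \right)}\right) = 7 \left(-32 + \left(10 + 1\right)\right) = 7 \left(-32 + 11\right) = 7 \left(-21\right) = -147$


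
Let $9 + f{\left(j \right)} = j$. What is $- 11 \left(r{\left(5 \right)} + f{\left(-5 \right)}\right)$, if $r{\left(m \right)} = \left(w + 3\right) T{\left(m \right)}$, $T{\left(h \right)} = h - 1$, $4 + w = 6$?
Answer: $-66$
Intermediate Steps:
$w = 2$ ($w = -4 + 6 = 2$)
$f{\left(j \right)} = -9 + j$
$T{\left(h \right)} = -1 + h$
$r{\left(m \right)} = -5 + 5 m$ ($r{\left(m \right)} = \left(2 + 3\right) \left(-1 + m\right) = 5 \left(-1 + m\right) = -5 + 5 m$)
$- 11 \left(r{\left(5 \right)} + f{\left(-5 \right)}\right) = - 11 \left(\left(-5 + 5 \cdot 5\right) - 14\right) = - 11 \left(\left(-5 + 25\right) - 14\right) = - 11 \left(20 - 14\right) = \left(-11\right) 6 = -66$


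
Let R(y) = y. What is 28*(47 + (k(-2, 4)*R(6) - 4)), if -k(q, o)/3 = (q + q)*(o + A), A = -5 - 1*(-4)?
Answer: 7252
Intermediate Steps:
A = -1 (A = -5 + 4 = -1)
k(q, o) = -6*q*(-1 + o) (k(q, o) = -3*(q + q)*(o - 1) = -3*2*q*(-1 + o) = -6*q*(-1 + o))
28*(47 + (k(-2, 4)*R(6) - 4)) = 28*(47 + ((6*(-2)*(1 - 1*4))*6 - 4)) = 28*(47 + ((6*(-2)*(1 - 4))*6 - 4)) = 28*(47 + ((6*(-2)*(-3))*6 - 4)) = 28*(47 + (36*6 - 4)) = 28*(47 + (216 - 4)) = 28*(47 + 212) = 28*259 = 7252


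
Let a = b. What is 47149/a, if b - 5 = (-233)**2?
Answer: 47149/54294 ≈ 0.86840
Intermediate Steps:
b = 54294 (b = 5 + (-233)**2 = 5 + 54289 = 54294)
a = 54294
47149/a = 47149/54294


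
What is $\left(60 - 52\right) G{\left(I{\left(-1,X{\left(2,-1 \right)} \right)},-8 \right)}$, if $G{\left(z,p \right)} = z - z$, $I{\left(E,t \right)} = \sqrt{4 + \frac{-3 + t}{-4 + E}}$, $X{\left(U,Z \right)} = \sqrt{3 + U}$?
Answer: $0$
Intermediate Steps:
$I{\left(E,t \right)} = \sqrt{4 + \frac{-3 + t}{-4 + E}}$
$G{\left(z,p \right)} = 0$
$\left(60 - 52\right) G{\left(I{\left(-1,X{\left(2,-1 \right)} \right)},-8 \right)} = \left(60 - 52\right) 0 = 8 \cdot 0 = 0$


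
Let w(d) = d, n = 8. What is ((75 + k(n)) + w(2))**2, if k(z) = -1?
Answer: 5776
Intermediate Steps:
((75 + k(n)) + w(2))**2 = ((75 - 1) + 2)**2 = (74 + 2)**2 = 76**2 = 5776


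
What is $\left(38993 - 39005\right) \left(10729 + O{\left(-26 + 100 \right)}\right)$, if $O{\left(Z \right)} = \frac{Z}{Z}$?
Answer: $-128760$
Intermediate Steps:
$O{\left(Z \right)} = 1$
$\left(38993 - 39005\right) \left(10729 + O{\left(-26 + 100 \right)}\right) = \left(38993 - 39005\right) \left(10729 + 1\right) = \left(-12\right) 10730 = -128760$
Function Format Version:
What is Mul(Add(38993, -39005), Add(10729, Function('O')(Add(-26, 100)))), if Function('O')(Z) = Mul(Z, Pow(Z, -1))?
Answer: -128760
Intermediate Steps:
Function('O')(Z) = 1
Mul(Add(38993, -39005), Add(10729, Function('O')(Add(-26, 100)))) = Mul(Add(38993, -39005), Add(10729, 1)) = Mul(-12, 10730) = -128760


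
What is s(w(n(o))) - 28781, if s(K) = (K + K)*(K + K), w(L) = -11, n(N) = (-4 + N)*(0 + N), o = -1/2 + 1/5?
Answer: -28297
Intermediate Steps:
o = -3/10 (o = -1*1/2 + 1*(1/5) = -1/2 + 1/5 = -3/10 ≈ -0.30000)
n(N) = N*(-4 + N) (n(N) = (-4 + N)*N = N*(-4 + N))
s(K) = 4*K**2 (s(K) = (2*K)*(2*K) = 4*K**2)
s(w(n(o))) - 28781 = 4*(-11)**2 - 28781 = 4*121 - 28781 = 484 - 28781 = -28297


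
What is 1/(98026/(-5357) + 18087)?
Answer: 5357/96794033 ≈ 5.5344e-5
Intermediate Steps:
1/(98026/(-5357) + 18087) = 1/(98026*(-1/5357) + 18087) = 1/(-98026/5357 + 18087) = 1/(96794033/5357) = 5357/96794033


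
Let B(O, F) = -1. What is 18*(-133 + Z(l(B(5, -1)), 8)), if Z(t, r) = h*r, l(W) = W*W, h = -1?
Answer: -2538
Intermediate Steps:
l(W) = W²
Z(t, r) = -r
18*(-133 + Z(l(B(5, -1)), 8)) = 18*(-133 - 1*8) = 18*(-133 - 8) = 18*(-141) = -2538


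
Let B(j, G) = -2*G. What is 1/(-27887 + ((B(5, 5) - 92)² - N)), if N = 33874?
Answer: -1/51357 ≈ -1.9472e-5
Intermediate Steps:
1/(-27887 + ((B(5, 5) - 92)² - N)) = 1/(-27887 + ((-2*5 - 92)² - 1*33874)) = 1/(-27887 + ((-10 - 92)² - 33874)) = 1/(-27887 + ((-102)² - 33874)) = 1/(-27887 + (10404 - 33874)) = 1/(-27887 - 23470) = 1/(-51357) = -1/51357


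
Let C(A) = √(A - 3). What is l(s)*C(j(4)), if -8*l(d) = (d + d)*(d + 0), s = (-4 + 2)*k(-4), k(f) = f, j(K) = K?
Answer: -16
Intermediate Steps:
C(A) = √(-3 + A)
s = 8 (s = (-4 + 2)*(-4) = -2*(-4) = 8)
l(d) = -d²/4 (l(d) = -(d + d)*(d + 0)/8 = -2*d*d/8 = -d²/4)
l(s)*C(j(4)) = (-¼*8²)*√(-3 + 4) = (-¼*64)*√1 = -16*1 = -16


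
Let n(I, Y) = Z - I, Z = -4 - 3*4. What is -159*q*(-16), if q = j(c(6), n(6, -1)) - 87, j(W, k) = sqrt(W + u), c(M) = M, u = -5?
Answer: -218784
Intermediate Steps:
Z = -16 (Z = -4 - 12 = -16)
n(I, Y) = -16 - I
j(W, k) = sqrt(-5 + W) (j(W, k) = sqrt(W - 5) = sqrt(-5 + W))
q = -86 (q = sqrt(-5 + 6) - 87 = sqrt(1) - 87 = 1 - 87 = -86)
-159*q*(-16) = -159*(-86)*(-16) = 13674*(-16) = -218784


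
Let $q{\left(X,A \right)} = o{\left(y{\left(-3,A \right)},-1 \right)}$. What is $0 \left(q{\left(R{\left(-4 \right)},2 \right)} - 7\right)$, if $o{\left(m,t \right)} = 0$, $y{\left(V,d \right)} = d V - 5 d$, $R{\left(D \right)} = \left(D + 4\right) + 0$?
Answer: $0$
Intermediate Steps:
$R{\left(D \right)} = 4 + D$ ($R{\left(D \right)} = \left(4 + D\right) + 0 = 4 + D$)
$y{\left(V,d \right)} = - 5 d + V d$ ($y{\left(V,d \right)} = V d - 5 d = - 5 d + V d$)
$q{\left(X,A \right)} = 0$
$0 \left(q{\left(R{\left(-4 \right)},2 \right)} - 7\right) = 0 \left(0 - 7\right) = 0 \left(-7\right) = 0$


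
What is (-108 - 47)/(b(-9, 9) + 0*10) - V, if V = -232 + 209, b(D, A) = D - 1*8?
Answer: 546/17 ≈ 32.118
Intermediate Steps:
b(D, A) = -8 + D (b(D, A) = D - 8 = -8 + D)
V = -23
(-108 - 47)/(b(-9, 9) + 0*10) - V = (-108 - 47)/((-8 - 9) + 0*10) - 1*(-23) = -155/(-17 + 0) + 23 = -155/(-17) + 23 = -155*(-1/17) + 23 = 155/17 + 23 = 546/17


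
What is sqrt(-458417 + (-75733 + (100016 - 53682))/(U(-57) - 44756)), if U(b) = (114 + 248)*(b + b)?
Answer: 19*I*sqrt(2349267460114)/43012 ≈ 677.06*I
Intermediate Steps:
U(b) = 724*b (U(b) = 362*(2*b) = 724*b)
sqrt(-458417 + (-75733 + (100016 - 53682))/(U(-57) - 44756)) = sqrt(-458417 + (-75733 + (100016 - 53682))/(724*(-57) - 44756)) = sqrt(-458417 + (-75733 + 46334)/(-41268 - 44756)) = sqrt(-458417 - 29399/(-86024)) = sqrt(-458417 - 29399*(-1/86024)) = sqrt(-458417 + 29399/86024) = sqrt(-39434834609/86024) = 19*I*sqrt(2349267460114)/43012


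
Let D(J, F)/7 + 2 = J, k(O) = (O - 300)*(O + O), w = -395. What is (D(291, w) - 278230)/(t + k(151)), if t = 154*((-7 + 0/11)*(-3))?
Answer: 276207/41764 ≈ 6.6135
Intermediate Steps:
k(O) = 2*O*(-300 + O) (k(O) = (-300 + O)*(2*O) = 2*O*(-300 + O))
D(J, F) = -14 + 7*J
t = 3234 (t = 154*((-7 + 0*(1/11))*(-3)) = 154*((-7 + 0)*(-3)) = 154*(-7*(-3)) = 154*21 = 3234)
(D(291, w) - 278230)/(t + k(151)) = ((-14 + 7*291) - 278230)/(3234 + 2*151*(-300 + 151)) = ((-14 + 2037) - 278230)/(3234 + 2*151*(-149)) = (2023 - 278230)/(3234 - 44998) = -276207/(-41764) = -276207*(-1/41764) = 276207/41764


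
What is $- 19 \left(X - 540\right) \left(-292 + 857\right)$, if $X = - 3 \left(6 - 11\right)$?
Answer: $5635875$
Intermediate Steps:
$X = 15$ ($X = \left(-3\right) \left(-5\right) = 15$)
$- 19 \left(X - 540\right) \left(-292 + 857\right) = - 19 \left(15 - 540\right) \left(-292 + 857\right) = - 19 \left(15 - 540\right) 565 = - 19 \left(\left(-525\right) 565\right) = \left(-19\right) \left(-296625\right) = 5635875$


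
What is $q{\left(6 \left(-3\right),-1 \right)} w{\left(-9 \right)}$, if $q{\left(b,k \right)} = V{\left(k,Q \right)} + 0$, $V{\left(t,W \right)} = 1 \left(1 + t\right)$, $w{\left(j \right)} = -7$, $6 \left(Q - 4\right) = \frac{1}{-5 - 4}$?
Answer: $0$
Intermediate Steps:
$Q = \frac{215}{54}$ ($Q = 4 + \frac{1}{6 \left(-5 - 4\right)} = 4 + \frac{1}{6 \left(-9\right)} = 4 + \frac{1}{6} \left(- \frac{1}{9}\right) = 4 - \frac{1}{54} = \frac{215}{54} \approx 3.9815$)
$V{\left(t,W \right)} = 1 + t$
$q{\left(b,k \right)} = 1 + k$ ($q{\left(b,k \right)} = \left(1 + k\right) + 0 = 1 + k$)
$q{\left(6 \left(-3\right),-1 \right)} w{\left(-9 \right)} = \left(1 - 1\right) \left(-7\right) = 0 \left(-7\right) = 0$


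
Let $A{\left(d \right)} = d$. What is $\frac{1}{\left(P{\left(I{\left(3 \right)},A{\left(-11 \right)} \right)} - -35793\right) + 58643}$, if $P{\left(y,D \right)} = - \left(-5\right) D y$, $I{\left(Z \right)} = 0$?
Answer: $\frac{1}{94436} \approx 1.0589 \cdot 10^{-5}$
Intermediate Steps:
$P{\left(y,D \right)} = 5 D y$
$\frac{1}{\left(P{\left(I{\left(3 \right)},A{\left(-11 \right)} \right)} - -35793\right) + 58643} = \frac{1}{\left(5 \left(-11\right) 0 - -35793\right) + 58643} = \frac{1}{\left(0 + 35793\right) + 58643} = \frac{1}{35793 + 58643} = \frac{1}{94436}$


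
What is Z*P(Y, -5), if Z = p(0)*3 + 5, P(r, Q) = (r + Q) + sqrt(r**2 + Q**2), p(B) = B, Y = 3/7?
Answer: -160/7 + 5*sqrt(1234)/7 ≈ 2.2345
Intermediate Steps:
Y = 3/7 (Y = 3*(1/7) = 3/7 ≈ 0.42857)
P(r, Q) = Q + r + sqrt(Q**2 + r**2) (P(r, Q) = (Q + r) + sqrt(Q**2 + r**2) = Q + r + sqrt(Q**2 + r**2))
Z = 5 (Z = 0*3 + 5 = 0 + 5 = 5)
Z*P(Y, -5) = 5*(-5 + 3/7 + sqrt((-5)**2 + (3/7)**2)) = 5*(-5 + 3/7 + sqrt(25 + 9/49)) = 5*(-5 + 3/7 + sqrt(1234/49)) = 5*(-5 + 3/7 + sqrt(1234)/7) = 5*(-32/7 + sqrt(1234)/7) = -160/7 + 5*sqrt(1234)/7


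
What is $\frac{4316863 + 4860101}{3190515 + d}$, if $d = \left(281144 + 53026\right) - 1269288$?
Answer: $\frac{3058988}{751799} \approx 4.0689$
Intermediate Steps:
$d = -935118$ ($d = 334170 - 1269288 = -935118$)
$\frac{4316863 + 4860101}{3190515 + d} = \frac{4316863 + 4860101}{3190515 - 935118} = \frac{9176964}{2255397} = 9176964 \cdot \frac{1}{2255397} = \frac{3058988}{751799}$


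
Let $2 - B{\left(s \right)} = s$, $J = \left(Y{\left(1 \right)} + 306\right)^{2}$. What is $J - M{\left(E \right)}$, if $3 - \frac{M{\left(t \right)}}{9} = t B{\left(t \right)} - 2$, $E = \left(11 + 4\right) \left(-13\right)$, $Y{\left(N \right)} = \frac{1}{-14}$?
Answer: $- \frac{49428791}{196} \approx -2.5219 \cdot 10^{5}$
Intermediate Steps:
$Y{\left(N \right)} = - \frac{1}{14}$
$E = -195$ ($E = 15 \left(-13\right) = -195$)
$J = \frac{18344089}{196}$ ($J = \left(- \frac{1}{14} + 306\right)^{2} = \left(\frac{4283}{14}\right)^{2} = \frac{18344089}{196} \approx 93592.0$)
$B{\left(s \right)} = 2 - s$
$M{\left(t \right)} = 45 - 9 t \left(2 - t\right)$ ($M{\left(t \right)} = 27 - 9 \left(t \left(2 - t\right) - 2\right) = 27 - 9 \left(-2 + t \left(2 - t\right)\right) = 27 - \left(-18 + 9 t \left(2 - t\right)\right) = 45 - 9 t \left(2 - t\right)$)
$J - M{\left(E \right)} = \frac{18344089}{196} - \left(45 + 9 \left(-195\right) \left(-2 - 195\right)\right) = \frac{18344089}{196} - \left(45 + 9 \left(-195\right) \left(-197\right)\right) = \frac{18344089}{196} - \left(45 + 345735\right) = \frac{18344089}{196} - 345780 = - \frac{49428791}{196}$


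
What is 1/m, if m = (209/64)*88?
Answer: 8/2299 ≈ 0.0034798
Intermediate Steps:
m = 2299/8 (m = (209*(1/64))*88 = (209/64)*88 = 2299/8 ≈ 287.38)
1/m = 1/(2299/8) = 8/2299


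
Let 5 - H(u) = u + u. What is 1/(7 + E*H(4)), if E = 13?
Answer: -1/32 ≈ -0.031250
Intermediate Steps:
H(u) = 5 - 2*u (H(u) = 5 - (u + u) = 5 - 2*u)
1/(7 + E*H(4)) = 1/(7 + 13*(5 - 2*4)) = 1/(7 + 13*(5 - 8)) = 1/(7 + 13*(-3)) = 1/(7 - 39) = 1/(-32) = -1/32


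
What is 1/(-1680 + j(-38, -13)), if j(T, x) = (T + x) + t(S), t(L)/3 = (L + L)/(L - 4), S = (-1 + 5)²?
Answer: -1/1723 ≈ -0.00058038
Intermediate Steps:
S = 16 (S = 4² = 16)
t(L) = 6*L/(-4 + L) (t(L) = 3*((L + L)/(L - 4)) = 3*((2*L)/(-4 + L)) = 3*(2*L/(-4 + L)) = 6*L/(-4 + L))
j(T, x) = 8 + T + x (j(T, x) = (T + x) + 6*16/(-4 + 16) = (T + x) + 6*16/12 = (T + x) + 6*16*(1/12) = (T + x) + 8 = 8 + T + x)
1/(-1680 + j(-38, -13)) = 1/(-1680 + (8 - 38 - 13)) = 1/(-1680 - 43) = 1/(-1723) = -1/1723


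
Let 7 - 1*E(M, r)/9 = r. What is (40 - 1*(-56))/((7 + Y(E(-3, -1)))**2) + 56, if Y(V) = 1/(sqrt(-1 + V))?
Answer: 175280696/3024121 - 23856*sqrt(71)/3024121 ≈ 57.894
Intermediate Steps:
E(M, r) = 63 - 9*r
Y(V) = 1/sqrt(-1 + V)
(40 - 1*(-56))/((7 + Y(E(-3, -1)))**2) + 56 = (40 - 1*(-56))/((7 + 1/sqrt(-1 + (63 - 9*(-1))))**2) + 56 = (40 + 56)/((7 + 1/sqrt(-1 + (63 + 9)))**2) + 56 = 96/(7 + 1/sqrt(-1 + 72))**2 + 56 = 96/(7 + 1/sqrt(71))**2 + 56 = 96/(7 + sqrt(71)/71)**2 + 56 = 56 + 96/(7 + sqrt(71)/71)**2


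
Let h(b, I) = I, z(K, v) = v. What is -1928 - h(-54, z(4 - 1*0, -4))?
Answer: -1924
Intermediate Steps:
-1928 - h(-54, z(4 - 1*0, -4)) = -1928 - 1*(-4) = -1928 + 4 = -1924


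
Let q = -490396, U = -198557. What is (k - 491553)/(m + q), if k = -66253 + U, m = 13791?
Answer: 756363/476605 ≈ 1.5870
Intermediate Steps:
k = -264810 (k = -66253 - 198557 = -264810)
(k - 491553)/(m + q) = (-264810 - 491553)/(13791 - 490396) = -756363/(-476605) = -756363*(-1/476605) = 756363/476605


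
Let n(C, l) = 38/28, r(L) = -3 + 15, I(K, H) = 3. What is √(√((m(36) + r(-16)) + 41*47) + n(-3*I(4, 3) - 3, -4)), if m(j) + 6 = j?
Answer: √(266 + 196*√1969)/14 ≈ 6.7624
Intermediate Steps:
m(j) = -6 + j
r(L) = 12
n(C, l) = 19/14 (n(C, l) = 38*(1/28) = 19/14)
√(√((m(36) + r(-16)) + 41*47) + n(-3*I(4, 3) - 3, -4)) = √(√(((-6 + 36) + 12) + 41*47) + 19/14) = √(√((30 + 12) + 1927) + 19/14) = √(√(42 + 1927) + 19/14) = √(√1969 + 19/14) = √(19/14 + √1969)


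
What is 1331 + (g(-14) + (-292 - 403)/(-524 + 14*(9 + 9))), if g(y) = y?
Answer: 358919/272 ≈ 1319.6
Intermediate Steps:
1331 + (g(-14) + (-292 - 403)/(-524 + 14*(9 + 9))) = 1331 + (-14 + (-292 - 403)/(-524 + 14*(9 + 9))) = 1331 + (-14 - 695/(-524 + 14*18)) = 1331 + (-14 - 695/(-524 + 252)) = 1331 + (-14 - 695/(-272)) = 1331 + (-14 - 695*(-1/272)) = 1331 + (-14 + 695/272) = 1331 - 3113/272 = 358919/272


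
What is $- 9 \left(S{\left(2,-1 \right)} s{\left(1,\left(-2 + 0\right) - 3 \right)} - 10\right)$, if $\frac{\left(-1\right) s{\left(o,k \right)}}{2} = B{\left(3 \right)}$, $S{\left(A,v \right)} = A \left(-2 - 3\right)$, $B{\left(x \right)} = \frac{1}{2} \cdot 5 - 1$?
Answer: $-180$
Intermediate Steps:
$B{\left(x \right)} = \frac{3}{2}$ ($B{\left(x \right)} = \frac{1}{2} \cdot 5 - 1 = \frac{5}{2} - 1 = \frac{3}{2}$)
$S{\left(A,v \right)} = - 5 A$ ($S{\left(A,v \right)} = A \left(-5\right) = - 5 A$)
$s{\left(o,k \right)} = -3$ ($s{\left(o,k \right)} = \left(-2\right) \frac{3}{2} = -3$)
$- 9 \left(S{\left(2,-1 \right)} s{\left(1,\left(-2 + 0\right) - 3 \right)} - 10\right) = - 9 \left(\left(-5\right) 2 \left(-3\right) - 10\right) = - 9 \left(\left(-10\right) \left(-3\right) - 10\right) = - 9 \left(30 - 10\right) = \left(-9\right) 20 = -180$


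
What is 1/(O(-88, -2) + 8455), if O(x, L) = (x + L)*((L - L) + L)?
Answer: 1/8635 ≈ 0.00011581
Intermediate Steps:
O(x, L) = L*(L + x) (O(x, L) = (L + x)*(0 + L) = (L + x)*L = L*(L + x))
1/(O(-88, -2) + 8455) = 1/(-2*(-2 - 88) + 8455) = 1/(-2*(-90) + 8455) = 1/(180 + 8455) = 1/8635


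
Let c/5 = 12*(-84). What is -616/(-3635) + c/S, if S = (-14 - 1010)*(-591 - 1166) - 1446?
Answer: 544538176/3267359735 ≈ 0.16666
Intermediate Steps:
c = -5040 (c = 5*(12*(-84)) = 5*(-1008) = -5040)
S = 1797722 (S = -1024*(-1757) - 1446 = 1799168 - 1446 = 1797722)
-616/(-3635) + c/S = -616/(-3635) - 5040/1797722 = -616*(-1/3635) - 5040*1/1797722 = 616/3635 - 2520/898861 = 544538176/3267359735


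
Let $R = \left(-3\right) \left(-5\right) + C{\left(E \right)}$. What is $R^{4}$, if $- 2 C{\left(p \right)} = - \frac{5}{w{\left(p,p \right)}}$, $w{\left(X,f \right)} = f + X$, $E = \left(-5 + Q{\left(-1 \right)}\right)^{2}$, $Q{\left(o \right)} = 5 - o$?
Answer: $\frac{17850625}{256} \approx 69729.0$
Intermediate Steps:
$E = 1$ ($E = \left(-5 + \left(5 - -1\right)\right)^{2} = \left(-5 + \left(5 + 1\right)\right)^{2} = \left(-5 + 6\right)^{2} = 1^{2} = 1$)
$w{\left(X,f \right)} = X + f$
$C{\left(p \right)} = \frac{5}{4 p}$ ($C{\left(p \right)} = - \frac{\left(-5\right) \frac{1}{p + p}}{2} = - \frac{\left(-5\right) \frac{1}{2 p}}{2} = - \frac{\left(- \frac{5}{2}\right) \frac{1}{p}}{2} = \frac{5}{4 p}$)
$R = \frac{65}{4}$ ($R = \left(-3\right) \left(-5\right) + \frac{5}{4 \cdot 1} = 15 + \frac{5}{4} \cdot 1 = 15 + \frac{5}{4} = \frac{65}{4} \approx 16.25$)
$R^{4} = \left(\frac{65}{4}\right)^{4} = \frac{17850625}{256}$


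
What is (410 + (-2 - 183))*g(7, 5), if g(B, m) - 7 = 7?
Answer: 3150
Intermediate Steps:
g(B, m) = 14 (g(B, m) = 7 + 7 = 14)
(410 + (-2 - 183))*g(7, 5) = (410 + (-2 - 183))*14 = (410 - 185)*14 = 225*14 = 3150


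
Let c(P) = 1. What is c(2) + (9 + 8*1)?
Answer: 18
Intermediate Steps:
c(2) + (9 + 8*1) = 1 + (9 + 8*1) = 1 + (9 + 8) = 1 + 17 = 18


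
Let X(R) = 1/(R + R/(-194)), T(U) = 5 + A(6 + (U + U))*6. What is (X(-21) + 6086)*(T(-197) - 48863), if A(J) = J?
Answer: -420857502568/1351 ≈ -3.1152e+8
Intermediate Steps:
T(U) = 41 + 12*U (T(U) = 5 + (6 + (U + U))*6 = 5 + (6 + 2*U)*6 = 5 + (36 + 12*U) = 41 + 12*U)
X(R) = 194/(193*R) (X(R) = 1/(R + R*(-1/194)) = 1/(R - R/194) = 1/(193*R/194) = 194/(193*R))
(X(-21) + 6086)*(T(-197) - 48863) = ((194/193)/(-21) + 6086)*((41 + 12*(-197)) - 48863) = ((194/193)*(-1/21) + 6086)*((41 - 2364) - 48863) = (-194/4053 + 6086)*(-2323 - 48863) = (24666364/4053)*(-51186) = -420857502568/1351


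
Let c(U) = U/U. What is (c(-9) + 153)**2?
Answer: 23716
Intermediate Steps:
c(U) = 1
(c(-9) + 153)**2 = (1 + 153)**2 = 154**2 = 23716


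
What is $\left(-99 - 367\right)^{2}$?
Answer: $217156$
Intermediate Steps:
$\left(-99 - 367\right)^{2} = \left(-466\right)^{2} = 217156$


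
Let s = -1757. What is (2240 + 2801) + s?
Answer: 3284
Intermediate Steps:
(2240 + 2801) + s = (2240 + 2801) - 1757 = 5041 - 1757 = 3284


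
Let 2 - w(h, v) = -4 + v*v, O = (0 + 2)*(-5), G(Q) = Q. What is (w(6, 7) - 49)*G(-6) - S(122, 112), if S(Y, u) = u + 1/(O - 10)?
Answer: 8801/20 ≈ 440.05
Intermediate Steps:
O = -10 (O = 2*(-5) = -10)
w(h, v) = 6 - v**2 (w(h, v) = 2 - (-4 + v*v) = 2 - (-4 + v**2) = 2 + (4 - v**2) = 6 - v**2)
S(Y, u) = -1/20 + u (S(Y, u) = u + 1/(-10 - 10) = u + 1/(-20) = u - 1/20 = -1/20 + u)
(w(6, 7) - 49)*G(-6) - S(122, 112) = ((6 - 1*7**2) - 49)*(-6) - (-1/20 + 112) = ((6 - 1*49) - 49)*(-6) - 1*2239/20 = ((6 - 49) - 49)*(-6) - 2239/20 = (-43 - 49)*(-6) - 2239/20 = -92*(-6) - 2239/20 = 552 - 2239/20 = 8801/20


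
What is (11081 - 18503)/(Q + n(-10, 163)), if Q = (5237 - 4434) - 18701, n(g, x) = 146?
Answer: 3711/8876 ≈ 0.41809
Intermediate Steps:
Q = -17898 (Q = 803 - 18701 = -17898)
(11081 - 18503)/(Q + n(-10, 163)) = (11081 - 18503)/(-17898 + 146) = -7422/(-17752) = -7422*(-1/17752) = 3711/8876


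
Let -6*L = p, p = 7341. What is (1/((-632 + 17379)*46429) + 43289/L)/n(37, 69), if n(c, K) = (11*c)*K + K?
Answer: -67318417671167/53563577200542072 ≈ -0.0012568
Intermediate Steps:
n(c, K) = K + 11*K*c (n(c, K) = 11*K*c + K = K + 11*K*c)
L = -2447/2 (L = -⅙*7341 = -2447/2 ≈ -1223.5)
(1/((-632 + 17379)*46429) + 43289/L)/n(37, 69) = (1/((-632 + 17379)*46429) + 43289/(-2447/2))/((69*(1 + 11*37))) = ((1/46429)/16747 + 43289*(-2/2447))/((69*(1 + 407))) = ((1/16747)*(1/46429) - 86578/2447)/((69*408)) = (1/777546463 - 86578/2447)/28152 = -67318417671167/1902656194961*1/28152 = -67318417671167/53563577200542072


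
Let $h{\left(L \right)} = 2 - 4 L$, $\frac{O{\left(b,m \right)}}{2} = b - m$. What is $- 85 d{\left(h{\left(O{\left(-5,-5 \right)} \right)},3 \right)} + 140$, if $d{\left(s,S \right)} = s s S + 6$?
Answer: $-1390$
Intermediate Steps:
$O{\left(b,m \right)} = - 2 m + 2 b$ ($O{\left(b,m \right)} = 2 \left(b - m\right) = - 2 m + 2 b$)
$d{\left(s,S \right)} = 6 + S s^{2}$ ($d{\left(s,S \right)} = s^{2} S + 6 = S s^{2} + 6 = 6 + S s^{2}$)
$- 85 d{\left(h{\left(O{\left(-5,-5 \right)} \right)},3 \right)} + 140 = - 85 \left(6 + 3 \left(2 - 4 \left(\left(-2\right) \left(-5\right) + 2 \left(-5\right)\right)\right)^{2}\right) + 140 = - 85 \left(6 + 3 \left(2 - 4 \left(10 - 10\right)\right)^{2}\right) + 140 = - 85 \left(6 + 3 \left(2 - 0\right)^{2}\right) + 140 = - 85 \left(6 + 3 \left(2 + 0\right)^{2}\right) + 140 = - 85 \left(6 + 3 \cdot 2^{2}\right) + 140 = - 85 \left(6 + 3 \cdot 4\right) + 140 = - 85 \left(6 + 12\right) + 140 = \left(-85\right) 18 + 140 = -1530 + 140 = -1390$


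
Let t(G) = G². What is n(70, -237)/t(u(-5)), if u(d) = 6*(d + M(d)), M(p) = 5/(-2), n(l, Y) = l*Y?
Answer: -1106/135 ≈ -8.1926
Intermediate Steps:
n(l, Y) = Y*l
M(p) = -5/2 (M(p) = 5*(-½) = -5/2)
u(d) = -15 + 6*d (u(d) = 6*(d - 5/2) = 6*(-5/2 + d) = -15 + 6*d)
n(70, -237)/t(u(-5)) = (-237*70)/((-15 + 6*(-5))²) = -16590/(-15 - 30)² = -16590/((-45)²) = -16590/2025 = -16590*1/2025 = -1106/135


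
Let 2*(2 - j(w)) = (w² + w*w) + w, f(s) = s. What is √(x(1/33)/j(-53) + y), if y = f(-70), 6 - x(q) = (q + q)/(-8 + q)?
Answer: I*√149736863515310/1462543 ≈ 8.3667*I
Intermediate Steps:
x(q) = 6 - 2*q/(-8 + q) (x(q) = 6 - (q + q)/(-8 + q) = 6 - 2*q/(-8 + q))
j(w) = 2 - w² - w/2 (j(w) = 2 - ((w² + w*w) + w)/2 = 2 - ((w² + w²) + w)/2 = 2 - (2*w² + w)/2 = 2 - (w + 2*w²)/2 = 2 + (-w² - w/2) = 2 - w² - w/2)
y = -70
√(x(1/33)/j(-53) + y) = √((4*(-12 + 1/33)/(-8 + 1/33))/(2 - 1*(-53)² - ½*(-53)) - 70) = √((4*(-12 + 1/33)/(-8 + 1/33))/(2 - 1*2809 + 53/2) - 70) = √((4*(-395/33)/(-263/33))/(2 - 2809 + 53/2) - 70) = √((4*(-33/263)*(-395/33))/(-5561/2) - 70) = √((1580/263)*(-2/5561) - 70) = √(-3160/1462543 - 70) = √(-102381170/1462543) = I*√149736863515310/1462543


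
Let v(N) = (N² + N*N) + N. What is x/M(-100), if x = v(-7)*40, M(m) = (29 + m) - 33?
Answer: -35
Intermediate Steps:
v(N) = N + 2*N² (v(N) = (N² + N²) + N = 2*N² + N = N + 2*N²)
M(m) = -4 + m
x = 3640 (x = -7*(1 + 2*(-7))*40 = -7*(1 - 14)*40 = -7*(-13)*40 = 91*40 = 3640)
x/M(-100) = 3640/(-4 - 100) = 3640/(-104) = 3640*(-1/104) = -35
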